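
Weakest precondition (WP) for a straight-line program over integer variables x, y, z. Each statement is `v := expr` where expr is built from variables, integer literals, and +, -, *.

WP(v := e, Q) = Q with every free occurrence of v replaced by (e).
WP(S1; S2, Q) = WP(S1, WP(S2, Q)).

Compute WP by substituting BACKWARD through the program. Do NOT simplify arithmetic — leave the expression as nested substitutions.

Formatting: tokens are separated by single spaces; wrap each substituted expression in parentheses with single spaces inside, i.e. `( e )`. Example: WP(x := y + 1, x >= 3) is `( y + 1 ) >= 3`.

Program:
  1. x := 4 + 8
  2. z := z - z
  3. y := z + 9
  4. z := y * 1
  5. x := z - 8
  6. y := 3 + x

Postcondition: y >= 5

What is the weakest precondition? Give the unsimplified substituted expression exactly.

Answer: ( 3 + ( ( ( ( z - z ) + 9 ) * 1 ) - 8 ) ) >= 5

Derivation:
post: y >= 5
stmt 6: y := 3 + x  -- replace 1 occurrence(s) of y with (3 + x)
  => ( 3 + x ) >= 5
stmt 5: x := z - 8  -- replace 1 occurrence(s) of x with (z - 8)
  => ( 3 + ( z - 8 ) ) >= 5
stmt 4: z := y * 1  -- replace 1 occurrence(s) of z with (y * 1)
  => ( 3 + ( ( y * 1 ) - 8 ) ) >= 5
stmt 3: y := z + 9  -- replace 1 occurrence(s) of y with (z + 9)
  => ( 3 + ( ( ( z + 9 ) * 1 ) - 8 ) ) >= 5
stmt 2: z := z - z  -- replace 1 occurrence(s) of z with (z - z)
  => ( 3 + ( ( ( ( z - z ) + 9 ) * 1 ) - 8 ) ) >= 5
stmt 1: x := 4 + 8  -- replace 0 occurrence(s) of x with (4 + 8)
  => ( 3 + ( ( ( ( z - z ) + 9 ) * 1 ) - 8 ) ) >= 5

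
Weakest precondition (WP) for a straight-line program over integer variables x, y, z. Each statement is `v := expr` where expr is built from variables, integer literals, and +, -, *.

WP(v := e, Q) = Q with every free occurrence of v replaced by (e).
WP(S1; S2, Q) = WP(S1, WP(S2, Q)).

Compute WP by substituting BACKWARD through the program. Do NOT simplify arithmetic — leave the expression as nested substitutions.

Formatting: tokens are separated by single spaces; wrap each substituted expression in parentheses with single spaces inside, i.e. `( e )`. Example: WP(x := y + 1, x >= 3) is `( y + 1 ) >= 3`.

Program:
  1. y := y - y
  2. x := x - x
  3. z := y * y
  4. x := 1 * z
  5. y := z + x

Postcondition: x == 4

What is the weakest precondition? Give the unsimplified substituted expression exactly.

post: x == 4
stmt 5: y := z + x  -- replace 0 occurrence(s) of y with (z + x)
  => x == 4
stmt 4: x := 1 * z  -- replace 1 occurrence(s) of x with (1 * z)
  => ( 1 * z ) == 4
stmt 3: z := y * y  -- replace 1 occurrence(s) of z with (y * y)
  => ( 1 * ( y * y ) ) == 4
stmt 2: x := x - x  -- replace 0 occurrence(s) of x with (x - x)
  => ( 1 * ( y * y ) ) == 4
stmt 1: y := y - y  -- replace 2 occurrence(s) of y with (y - y)
  => ( 1 * ( ( y - y ) * ( y - y ) ) ) == 4

Answer: ( 1 * ( ( y - y ) * ( y - y ) ) ) == 4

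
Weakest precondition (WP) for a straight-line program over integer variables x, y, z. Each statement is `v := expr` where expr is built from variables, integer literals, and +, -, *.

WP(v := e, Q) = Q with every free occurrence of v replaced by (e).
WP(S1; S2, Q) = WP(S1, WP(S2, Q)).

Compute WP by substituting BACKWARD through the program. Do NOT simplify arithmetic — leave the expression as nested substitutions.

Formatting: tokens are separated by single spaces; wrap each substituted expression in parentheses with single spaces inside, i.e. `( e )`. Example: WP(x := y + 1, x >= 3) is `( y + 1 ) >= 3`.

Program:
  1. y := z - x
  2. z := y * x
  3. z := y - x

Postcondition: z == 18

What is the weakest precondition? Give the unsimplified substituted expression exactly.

Answer: ( ( z - x ) - x ) == 18

Derivation:
post: z == 18
stmt 3: z := y - x  -- replace 1 occurrence(s) of z with (y - x)
  => ( y - x ) == 18
stmt 2: z := y * x  -- replace 0 occurrence(s) of z with (y * x)
  => ( y - x ) == 18
stmt 1: y := z - x  -- replace 1 occurrence(s) of y with (z - x)
  => ( ( z - x ) - x ) == 18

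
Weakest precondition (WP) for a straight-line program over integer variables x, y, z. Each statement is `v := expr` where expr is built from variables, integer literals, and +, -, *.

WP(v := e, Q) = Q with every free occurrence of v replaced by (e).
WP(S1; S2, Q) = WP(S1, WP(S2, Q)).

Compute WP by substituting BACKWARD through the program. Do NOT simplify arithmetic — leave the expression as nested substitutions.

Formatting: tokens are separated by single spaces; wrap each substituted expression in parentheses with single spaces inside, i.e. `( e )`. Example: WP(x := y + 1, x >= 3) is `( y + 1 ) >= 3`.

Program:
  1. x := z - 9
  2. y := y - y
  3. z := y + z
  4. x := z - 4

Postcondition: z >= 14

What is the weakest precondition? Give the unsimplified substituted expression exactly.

post: z >= 14
stmt 4: x := z - 4  -- replace 0 occurrence(s) of x with (z - 4)
  => z >= 14
stmt 3: z := y + z  -- replace 1 occurrence(s) of z with (y + z)
  => ( y + z ) >= 14
stmt 2: y := y - y  -- replace 1 occurrence(s) of y with (y - y)
  => ( ( y - y ) + z ) >= 14
stmt 1: x := z - 9  -- replace 0 occurrence(s) of x with (z - 9)
  => ( ( y - y ) + z ) >= 14

Answer: ( ( y - y ) + z ) >= 14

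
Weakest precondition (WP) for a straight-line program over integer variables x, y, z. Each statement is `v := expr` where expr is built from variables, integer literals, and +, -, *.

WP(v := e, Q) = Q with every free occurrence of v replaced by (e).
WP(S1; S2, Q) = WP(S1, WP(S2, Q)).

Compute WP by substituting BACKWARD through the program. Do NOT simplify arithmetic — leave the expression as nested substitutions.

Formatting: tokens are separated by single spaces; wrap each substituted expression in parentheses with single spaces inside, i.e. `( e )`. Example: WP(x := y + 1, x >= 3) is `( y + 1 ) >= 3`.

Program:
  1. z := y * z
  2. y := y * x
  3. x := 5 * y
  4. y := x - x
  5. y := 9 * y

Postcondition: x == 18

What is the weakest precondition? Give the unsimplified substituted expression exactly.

post: x == 18
stmt 5: y := 9 * y  -- replace 0 occurrence(s) of y with (9 * y)
  => x == 18
stmt 4: y := x - x  -- replace 0 occurrence(s) of y with (x - x)
  => x == 18
stmt 3: x := 5 * y  -- replace 1 occurrence(s) of x with (5 * y)
  => ( 5 * y ) == 18
stmt 2: y := y * x  -- replace 1 occurrence(s) of y with (y * x)
  => ( 5 * ( y * x ) ) == 18
stmt 1: z := y * z  -- replace 0 occurrence(s) of z with (y * z)
  => ( 5 * ( y * x ) ) == 18

Answer: ( 5 * ( y * x ) ) == 18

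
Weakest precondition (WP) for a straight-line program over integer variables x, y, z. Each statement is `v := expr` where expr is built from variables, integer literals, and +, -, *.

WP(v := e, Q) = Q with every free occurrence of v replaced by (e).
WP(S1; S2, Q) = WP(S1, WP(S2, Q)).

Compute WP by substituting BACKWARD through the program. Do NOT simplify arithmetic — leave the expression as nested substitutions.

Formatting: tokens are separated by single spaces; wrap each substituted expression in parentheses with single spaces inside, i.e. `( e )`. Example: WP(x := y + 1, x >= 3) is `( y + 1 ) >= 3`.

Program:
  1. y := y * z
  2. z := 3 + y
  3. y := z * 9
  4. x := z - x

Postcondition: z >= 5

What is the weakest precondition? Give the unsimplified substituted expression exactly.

post: z >= 5
stmt 4: x := z - x  -- replace 0 occurrence(s) of x with (z - x)
  => z >= 5
stmt 3: y := z * 9  -- replace 0 occurrence(s) of y with (z * 9)
  => z >= 5
stmt 2: z := 3 + y  -- replace 1 occurrence(s) of z with (3 + y)
  => ( 3 + y ) >= 5
stmt 1: y := y * z  -- replace 1 occurrence(s) of y with (y * z)
  => ( 3 + ( y * z ) ) >= 5

Answer: ( 3 + ( y * z ) ) >= 5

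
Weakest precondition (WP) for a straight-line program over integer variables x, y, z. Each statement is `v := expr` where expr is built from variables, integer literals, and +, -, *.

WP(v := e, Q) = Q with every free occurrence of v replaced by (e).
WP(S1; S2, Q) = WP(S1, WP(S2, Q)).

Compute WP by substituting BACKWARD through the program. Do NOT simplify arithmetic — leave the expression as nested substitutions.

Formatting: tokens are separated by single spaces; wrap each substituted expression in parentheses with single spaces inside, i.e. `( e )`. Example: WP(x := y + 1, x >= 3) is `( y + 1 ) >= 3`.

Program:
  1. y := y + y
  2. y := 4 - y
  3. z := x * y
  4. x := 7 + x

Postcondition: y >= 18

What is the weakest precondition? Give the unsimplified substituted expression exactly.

post: y >= 18
stmt 4: x := 7 + x  -- replace 0 occurrence(s) of x with (7 + x)
  => y >= 18
stmt 3: z := x * y  -- replace 0 occurrence(s) of z with (x * y)
  => y >= 18
stmt 2: y := 4 - y  -- replace 1 occurrence(s) of y with (4 - y)
  => ( 4 - y ) >= 18
stmt 1: y := y + y  -- replace 1 occurrence(s) of y with (y + y)
  => ( 4 - ( y + y ) ) >= 18

Answer: ( 4 - ( y + y ) ) >= 18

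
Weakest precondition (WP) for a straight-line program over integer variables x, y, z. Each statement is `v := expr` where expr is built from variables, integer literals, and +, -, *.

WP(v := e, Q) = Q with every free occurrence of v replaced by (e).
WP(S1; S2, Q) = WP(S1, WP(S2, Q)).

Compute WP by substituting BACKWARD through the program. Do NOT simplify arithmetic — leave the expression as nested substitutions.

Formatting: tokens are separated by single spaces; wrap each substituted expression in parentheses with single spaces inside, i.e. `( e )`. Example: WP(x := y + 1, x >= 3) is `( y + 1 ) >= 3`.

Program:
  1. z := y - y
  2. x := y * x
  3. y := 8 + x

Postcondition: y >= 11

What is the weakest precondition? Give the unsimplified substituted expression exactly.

post: y >= 11
stmt 3: y := 8 + x  -- replace 1 occurrence(s) of y with (8 + x)
  => ( 8 + x ) >= 11
stmt 2: x := y * x  -- replace 1 occurrence(s) of x with (y * x)
  => ( 8 + ( y * x ) ) >= 11
stmt 1: z := y - y  -- replace 0 occurrence(s) of z with (y - y)
  => ( 8 + ( y * x ) ) >= 11

Answer: ( 8 + ( y * x ) ) >= 11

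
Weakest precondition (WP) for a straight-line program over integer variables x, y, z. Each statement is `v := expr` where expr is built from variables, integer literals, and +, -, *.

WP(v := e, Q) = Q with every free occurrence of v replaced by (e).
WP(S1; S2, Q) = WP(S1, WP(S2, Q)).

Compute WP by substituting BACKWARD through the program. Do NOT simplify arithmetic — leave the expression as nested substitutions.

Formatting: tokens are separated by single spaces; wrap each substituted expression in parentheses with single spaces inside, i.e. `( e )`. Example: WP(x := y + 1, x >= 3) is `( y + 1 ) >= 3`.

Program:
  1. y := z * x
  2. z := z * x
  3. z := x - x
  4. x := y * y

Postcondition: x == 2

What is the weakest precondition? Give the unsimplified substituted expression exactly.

post: x == 2
stmt 4: x := y * y  -- replace 1 occurrence(s) of x with (y * y)
  => ( y * y ) == 2
stmt 3: z := x - x  -- replace 0 occurrence(s) of z with (x - x)
  => ( y * y ) == 2
stmt 2: z := z * x  -- replace 0 occurrence(s) of z with (z * x)
  => ( y * y ) == 2
stmt 1: y := z * x  -- replace 2 occurrence(s) of y with (z * x)
  => ( ( z * x ) * ( z * x ) ) == 2

Answer: ( ( z * x ) * ( z * x ) ) == 2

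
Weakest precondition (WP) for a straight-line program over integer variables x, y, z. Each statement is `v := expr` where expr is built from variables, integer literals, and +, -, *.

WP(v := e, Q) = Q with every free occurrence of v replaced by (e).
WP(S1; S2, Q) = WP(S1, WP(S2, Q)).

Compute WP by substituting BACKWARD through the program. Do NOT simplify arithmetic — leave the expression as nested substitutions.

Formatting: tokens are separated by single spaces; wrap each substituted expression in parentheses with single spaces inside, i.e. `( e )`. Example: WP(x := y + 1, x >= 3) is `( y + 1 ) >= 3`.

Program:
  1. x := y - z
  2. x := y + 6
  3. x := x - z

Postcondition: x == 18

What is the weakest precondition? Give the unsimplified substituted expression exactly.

Answer: ( ( y + 6 ) - z ) == 18

Derivation:
post: x == 18
stmt 3: x := x - z  -- replace 1 occurrence(s) of x with (x - z)
  => ( x - z ) == 18
stmt 2: x := y + 6  -- replace 1 occurrence(s) of x with (y + 6)
  => ( ( y + 6 ) - z ) == 18
stmt 1: x := y - z  -- replace 0 occurrence(s) of x with (y - z)
  => ( ( y + 6 ) - z ) == 18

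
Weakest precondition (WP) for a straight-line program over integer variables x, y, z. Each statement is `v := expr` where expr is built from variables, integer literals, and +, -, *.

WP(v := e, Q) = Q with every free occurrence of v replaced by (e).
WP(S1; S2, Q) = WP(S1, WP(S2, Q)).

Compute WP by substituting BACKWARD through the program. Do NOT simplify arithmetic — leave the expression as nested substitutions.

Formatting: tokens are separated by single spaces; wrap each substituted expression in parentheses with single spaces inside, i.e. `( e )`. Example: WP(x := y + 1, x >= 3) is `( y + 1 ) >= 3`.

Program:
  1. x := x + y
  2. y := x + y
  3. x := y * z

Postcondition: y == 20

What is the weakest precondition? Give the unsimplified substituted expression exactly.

Answer: ( ( x + y ) + y ) == 20

Derivation:
post: y == 20
stmt 3: x := y * z  -- replace 0 occurrence(s) of x with (y * z)
  => y == 20
stmt 2: y := x + y  -- replace 1 occurrence(s) of y with (x + y)
  => ( x + y ) == 20
stmt 1: x := x + y  -- replace 1 occurrence(s) of x with (x + y)
  => ( ( x + y ) + y ) == 20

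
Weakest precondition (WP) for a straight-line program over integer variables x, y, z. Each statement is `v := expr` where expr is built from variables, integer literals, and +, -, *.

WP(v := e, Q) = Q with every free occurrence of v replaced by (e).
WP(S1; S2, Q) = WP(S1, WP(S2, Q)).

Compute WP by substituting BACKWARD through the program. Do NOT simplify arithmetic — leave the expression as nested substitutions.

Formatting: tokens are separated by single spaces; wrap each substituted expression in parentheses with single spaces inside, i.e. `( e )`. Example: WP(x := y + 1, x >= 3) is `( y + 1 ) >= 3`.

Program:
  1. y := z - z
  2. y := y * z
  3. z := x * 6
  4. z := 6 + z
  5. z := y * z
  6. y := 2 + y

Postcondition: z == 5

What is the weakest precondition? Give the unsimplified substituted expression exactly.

post: z == 5
stmt 6: y := 2 + y  -- replace 0 occurrence(s) of y with (2 + y)
  => z == 5
stmt 5: z := y * z  -- replace 1 occurrence(s) of z with (y * z)
  => ( y * z ) == 5
stmt 4: z := 6 + z  -- replace 1 occurrence(s) of z with (6 + z)
  => ( y * ( 6 + z ) ) == 5
stmt 3: z := x * 6  -- replace 1 occurrence(s) of z with (x * 6)
  => ( y * ( 6 + ( x * 6 ) ) ) == 5
stmt 2: y := y * z  -- replace 1 occurrence(s) of y with (y * z)
  => ( ( y * z ) * ( 6 + ( x * 6 ) ) ) == 5
stmt 1: y := z - z  -- replace 1 occurrence(s) of y with (z - z)
  => ( ( ( z - z ) * z ) * ( 6 + ( x * 6 ) ) ) == 5

Answer: ( ( ( z - z ) * z ) * ( 6 + ( x * 6 ) ) ) == 5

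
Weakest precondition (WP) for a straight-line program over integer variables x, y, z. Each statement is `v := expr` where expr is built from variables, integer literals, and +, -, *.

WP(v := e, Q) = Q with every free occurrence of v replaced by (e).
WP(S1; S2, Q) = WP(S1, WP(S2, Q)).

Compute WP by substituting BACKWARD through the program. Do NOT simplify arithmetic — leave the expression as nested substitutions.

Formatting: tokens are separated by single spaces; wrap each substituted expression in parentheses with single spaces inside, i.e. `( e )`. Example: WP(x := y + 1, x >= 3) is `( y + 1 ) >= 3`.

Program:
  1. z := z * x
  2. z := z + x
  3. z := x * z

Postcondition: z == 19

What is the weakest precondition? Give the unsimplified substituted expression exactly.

post: z == 19
stmt 3: z := x * z  -- replace 1 occurrence(s) of z with (x * z)
  => ( x * z ) == 19
stmt 2: z := z + x  -- replace 1 occurrence(s) of z with (z + x)
  => ( x * ( z + x ) ) == 19
stmt 1: z := z * x  -- replace 1 occurrence(s) of z with (z * x)
  => ( x * ( ( z * x ) + x ) ) == 19

Answer: ( x * ( ( z * x ) + x ) ) == 19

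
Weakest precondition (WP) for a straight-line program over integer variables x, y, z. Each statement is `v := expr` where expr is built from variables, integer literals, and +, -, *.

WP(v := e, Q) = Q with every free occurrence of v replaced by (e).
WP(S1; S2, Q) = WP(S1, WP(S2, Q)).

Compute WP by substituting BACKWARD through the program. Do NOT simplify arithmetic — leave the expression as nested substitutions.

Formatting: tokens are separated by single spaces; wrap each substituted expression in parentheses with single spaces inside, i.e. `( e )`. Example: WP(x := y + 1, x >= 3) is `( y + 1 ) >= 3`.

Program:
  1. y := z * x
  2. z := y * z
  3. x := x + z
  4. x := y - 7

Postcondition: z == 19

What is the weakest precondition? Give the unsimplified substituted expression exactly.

Answer: ( ( z * x ) * z ) == 19

Derivation:
post: z == 19
stmt 4: x := y - 7  -- replace 0 occurrence(s) of x with (y - 7)
  => z == 19
stmt 3: x := x + z  -- replace 0 occurrence(s) of x with (x + z)
  => z == 19
stmt 2: z := y * z  -- replace 1 occurrence(s) of z with (y * z)
  => ( y * z ) == 19
stmt 1: y := z * x  -- replace 1 occurrence(s) of y with (z * x)
  => ( ( z * x ) * z ) == 19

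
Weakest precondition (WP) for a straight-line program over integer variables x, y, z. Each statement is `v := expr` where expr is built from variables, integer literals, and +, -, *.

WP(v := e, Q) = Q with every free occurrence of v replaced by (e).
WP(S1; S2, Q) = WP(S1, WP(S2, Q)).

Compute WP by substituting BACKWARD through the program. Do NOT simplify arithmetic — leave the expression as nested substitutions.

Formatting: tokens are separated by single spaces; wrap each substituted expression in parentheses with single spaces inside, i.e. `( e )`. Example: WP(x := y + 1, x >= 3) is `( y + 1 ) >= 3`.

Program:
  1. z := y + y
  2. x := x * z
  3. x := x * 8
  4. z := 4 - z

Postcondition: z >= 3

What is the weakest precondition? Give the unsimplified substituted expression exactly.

post: z >= 3
stmt 4: z := 4 - z  -- replace 1 occurrence(s) of z with (4 - z)
  => ( 4 - z ) >= 3
stmt 3: x := x * 8  -- replace 0 occurrence(s) of x with (x * 8)
  => ( 4 - z ) >= 3
stmt 2: x := x * z  -- replace 0 occurrence(s) of x with (x * z)
  => ( 4 - z ) >= 3
stmt 1: z := y + y  -- replace 1 occurrence(s) of z with (y + y)
  => ( 4 - ( y + y ) ) >= 3

Answer: ( 4 - ( y + y ) ) >= 3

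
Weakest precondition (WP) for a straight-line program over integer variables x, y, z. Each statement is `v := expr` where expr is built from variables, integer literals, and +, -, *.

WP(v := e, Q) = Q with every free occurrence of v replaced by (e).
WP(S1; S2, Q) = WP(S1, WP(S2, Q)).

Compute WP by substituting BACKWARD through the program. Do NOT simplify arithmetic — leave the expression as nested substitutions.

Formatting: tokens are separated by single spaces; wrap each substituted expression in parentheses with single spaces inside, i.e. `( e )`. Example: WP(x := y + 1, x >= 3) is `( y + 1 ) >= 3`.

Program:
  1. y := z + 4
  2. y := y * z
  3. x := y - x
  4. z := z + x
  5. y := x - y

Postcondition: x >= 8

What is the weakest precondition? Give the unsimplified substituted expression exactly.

Answer: ( ( ( z + 4 ) * z ) - x ) >= 8

Derivation:
post: x >= 8
stmt 5: y := x - y  -- replace 0 occurrence(s) of y with (x - y)
  => x >= 8
stmt 4: z := z + x  -- replace 0 occurrence(s) of z with (z + x)
  => x >= 8
stmt 3: x := y - x  -- replace 1 occurrence(s) of x with (y - x)
  => ( y - x ) >= 8
stmt 2: y := y * z  -- replace 1 occurrence(s) of y with (y * z)
  => ( ( y * z ) - x ) >= 8
stmt 1: y := z + 4  -- replace 1 occurrence(s) of y with (z + 4)
  => ( ( ( z + 4 ) * z ) - x ) >= 8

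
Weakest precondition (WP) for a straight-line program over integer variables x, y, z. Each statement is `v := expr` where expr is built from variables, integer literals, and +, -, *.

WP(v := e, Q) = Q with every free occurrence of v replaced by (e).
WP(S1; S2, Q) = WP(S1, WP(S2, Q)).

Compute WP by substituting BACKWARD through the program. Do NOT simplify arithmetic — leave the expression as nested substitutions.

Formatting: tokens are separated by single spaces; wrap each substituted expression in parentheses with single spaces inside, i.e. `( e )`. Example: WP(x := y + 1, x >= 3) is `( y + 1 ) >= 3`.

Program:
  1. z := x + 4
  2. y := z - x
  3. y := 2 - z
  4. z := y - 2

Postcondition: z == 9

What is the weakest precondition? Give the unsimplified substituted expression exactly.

post: z == 9
stmt 4: z := y - 2  -- replace 1 occurrence(s) of z with (y - 2)
  => ( y - 2 ) == 9
stmt 3: y := 2 - z  -- replace 1 occurrence(s) of y with (2 - z)
  => ( ( 2 - z ) - 2 ) == 9
stmt 2: y := z - x  -- replace 0 occurrence(s) of y with (z - x)
  => ( ( 2 - z ) - 2 ) == 9
stmt 1: z := x + 4  -- replace 1 occurrence(s) of z with (x + 4)
  => ( ( 2 - ( x + 4 ) ) - 2 ) == 9

Answer: ( ( 2 - ( x + 4 ) ) - 2 ) == 9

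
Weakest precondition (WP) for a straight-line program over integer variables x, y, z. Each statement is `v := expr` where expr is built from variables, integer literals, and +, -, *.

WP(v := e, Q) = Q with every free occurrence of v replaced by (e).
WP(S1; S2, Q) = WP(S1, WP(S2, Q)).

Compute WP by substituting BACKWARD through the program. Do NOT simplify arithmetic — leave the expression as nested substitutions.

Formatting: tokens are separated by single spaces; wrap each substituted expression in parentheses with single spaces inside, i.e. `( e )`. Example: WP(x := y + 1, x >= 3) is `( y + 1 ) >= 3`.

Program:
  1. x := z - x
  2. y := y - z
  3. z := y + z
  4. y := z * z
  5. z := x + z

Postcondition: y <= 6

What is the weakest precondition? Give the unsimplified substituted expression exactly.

post: y <= 6
stmt 5: z := x + z  -- replace 0 occurrence(s) of z with (x + z)
  => y <= 6
stmt 4: y := z * z  -- replace 1 occurrence(s) of y with (z * z)
  => ( z * z ) <= 6
stmt 3: z := y + z  -- replace 2 occurrence(s) of z with (y + z)
  => ( ( y + z ) * ( y + z ) ) <= 6
stmt 2: y := y - z  -- replace 2 occurrence(s) of y with (y - z)
  => ( ( ( y - z ) + z ) * ( ( y - z ) + z ) ) <= 6
stmt 1: x := z - x  -- replace 0 occurrence(s) of x with (z - x)
  => ( ( ( y - z ) + z ) * ( ( y - z ) + z ) ) <= 6

Answer: ( ( ( y - z ) + z ) * ( ( y - z ) + z ) ) <= 6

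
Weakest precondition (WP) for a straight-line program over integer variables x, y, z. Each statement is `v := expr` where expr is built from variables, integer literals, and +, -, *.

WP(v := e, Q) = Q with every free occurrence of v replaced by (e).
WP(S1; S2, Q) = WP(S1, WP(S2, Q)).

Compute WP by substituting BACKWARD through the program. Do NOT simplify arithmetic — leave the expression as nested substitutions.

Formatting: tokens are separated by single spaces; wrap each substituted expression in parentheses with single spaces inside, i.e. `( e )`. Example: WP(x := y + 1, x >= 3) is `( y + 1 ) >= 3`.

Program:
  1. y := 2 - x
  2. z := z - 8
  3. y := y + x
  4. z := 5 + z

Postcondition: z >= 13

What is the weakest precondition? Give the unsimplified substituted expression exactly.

Answer: ( 5 + ( z - 8 ) ) >= 13

Derivation:
post: z >= 13
stmt 4: z := 5 + z  -- replace 1 occurrence(s) of z with (5 + z)
  => ( 5 + z ) >= 13
stmt 3: y := y + x  -- replace 0 occurrence(s) of y with (y + x)
  => ( 5 + z ) >= 13
stmt 2: z := z - 8  -- replace 1 occurrence(s) of z with (z - 8)
  => ( 5 + ( z - 8 ) ) >= 13
stmt 1: y := 2 - x  -- replace 0 occurrence(s) of y with (2 - x)
  => ( 5 + ( z - 8 ) ) >= 13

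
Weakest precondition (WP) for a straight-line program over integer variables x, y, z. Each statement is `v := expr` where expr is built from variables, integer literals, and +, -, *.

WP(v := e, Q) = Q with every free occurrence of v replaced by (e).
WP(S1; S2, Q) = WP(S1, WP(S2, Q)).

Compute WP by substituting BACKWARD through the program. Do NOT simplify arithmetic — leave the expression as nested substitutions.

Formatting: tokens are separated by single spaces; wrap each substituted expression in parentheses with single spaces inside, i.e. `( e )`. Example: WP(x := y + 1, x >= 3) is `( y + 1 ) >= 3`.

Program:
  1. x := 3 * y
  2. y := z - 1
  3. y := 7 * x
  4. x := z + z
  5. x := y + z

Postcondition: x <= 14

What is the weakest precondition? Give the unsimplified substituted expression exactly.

Answer: ( ( 7 * ( 3 * y ) ) + z ) <= 14

Derivation:
post: x <= 14
stmt 5: x := y + z  -- replace 1 occurrence(s) of x with (y + z)
  => ( y + z ) <= 14
stmt 4: x := z + z  -- replace 0 occurrence(s) of x with (z + z)
  => ( y + z ) <= 14
stmt 3: y := 7 * x  -- replace 1 occurrence(s) of y with (7 * x)
  => ( ( 7 * x ) + z ) <= 14
stmt 2: y := z - 1  -- replace 0 occurrence(s) of y with (z - 1)
  => ( ( 7 * x ) + z ) <= 14
stmt 1: x := 3 * y  -- replace 1 occurrence(s) of x with (3 * y)
  => ( ( 7 * ( 3 * y ) ) + z ) <= 14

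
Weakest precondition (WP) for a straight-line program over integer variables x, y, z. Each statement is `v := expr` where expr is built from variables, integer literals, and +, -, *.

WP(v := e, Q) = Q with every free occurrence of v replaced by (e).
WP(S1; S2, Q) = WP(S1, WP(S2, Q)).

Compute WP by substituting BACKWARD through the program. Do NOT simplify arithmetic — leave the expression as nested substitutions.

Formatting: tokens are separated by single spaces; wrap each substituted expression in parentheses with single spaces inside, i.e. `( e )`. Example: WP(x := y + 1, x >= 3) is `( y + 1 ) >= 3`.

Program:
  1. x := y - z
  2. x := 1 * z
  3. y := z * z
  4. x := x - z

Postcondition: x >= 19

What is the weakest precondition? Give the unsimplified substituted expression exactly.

post: x >= 19
stmt 4: x := x - z  -- replace 1 occurrence(s) of x with (x - z)
  => ( x - z ) >= 19
stmt 3: y := z * z  -- replace 0 occurrence(s) of y with (z * z)
  => ( x - z ) >= 19
stmt 2: x := 1 * z  -- replace 1 occurrence(s) of x with (1 * z)
  => ( ( 1 * z ) - z ) >= 19
stmt 1: x := y - z  -- replace 0 occurrence(s) of x with (y - z)
  => ( ( 1 * z ) - z ) >= 19

Answer: ( ( 1 * z ) - z ) >= 19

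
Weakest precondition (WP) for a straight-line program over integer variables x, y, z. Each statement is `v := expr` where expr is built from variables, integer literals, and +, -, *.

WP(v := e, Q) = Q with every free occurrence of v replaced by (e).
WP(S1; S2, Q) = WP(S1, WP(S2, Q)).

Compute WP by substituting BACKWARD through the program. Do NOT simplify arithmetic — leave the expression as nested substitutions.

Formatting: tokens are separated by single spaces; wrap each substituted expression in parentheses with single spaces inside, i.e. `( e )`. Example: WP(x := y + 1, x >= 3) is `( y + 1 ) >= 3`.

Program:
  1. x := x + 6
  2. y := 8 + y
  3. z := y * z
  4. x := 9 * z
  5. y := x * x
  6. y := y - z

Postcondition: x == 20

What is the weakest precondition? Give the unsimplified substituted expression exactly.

Answer: ( 9 * ( ( 8 + y ) * z ) ) == 20

Derivation:
post: x == 20
stmt 6: y := y - z  -- replace 0 occurrence(s) of y with (y - z)
  => x == 20
stmt 5: y := x * x  -- replace 0 occurrence(s) of y with (x * x)
  => x == 20
stmt 4: x := 9 * z  -- replace 1 occurrence(s) of x with (9 * z)
  => ( 9 * z ) == 20
stmt 3: z := y * z  -- replace 1 occurrence(s) of z with (y * z)
  => ( 9 * ( y * z ) ) == 20
stmt 2: y := 8 + y  -- replace 1 occurrence(s) of y with (8 + y)
  => ( 9 * ( ( 8 + y ) * z ) ) == 20
stmt 1: x := x + 6  -- replace 0 occurrence(s) of x with (x + 6)
  => ( 9 * ( ( 8 + y ) * z ) ) == 20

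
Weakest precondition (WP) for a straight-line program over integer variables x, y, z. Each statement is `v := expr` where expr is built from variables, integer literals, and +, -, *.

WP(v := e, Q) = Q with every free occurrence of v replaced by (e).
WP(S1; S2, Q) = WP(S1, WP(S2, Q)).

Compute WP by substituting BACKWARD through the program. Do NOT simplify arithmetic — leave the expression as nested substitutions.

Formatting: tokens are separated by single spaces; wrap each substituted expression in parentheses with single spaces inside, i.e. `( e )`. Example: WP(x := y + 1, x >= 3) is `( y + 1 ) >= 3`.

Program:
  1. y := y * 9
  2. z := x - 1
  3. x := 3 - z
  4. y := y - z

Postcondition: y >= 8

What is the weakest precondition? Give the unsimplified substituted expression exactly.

Answer: ( ( y * 9 ) - ( x - 1 ) ) >= 8

Derivation:
post: y >= 8
stmt 4: y := y - z  -- replace 1 occurrence(s) of y with (y - z)
  => ( y - z ) >= 8
stmt 3: x := 3 - z  -- replace 0 occurrence(s) of x with (3 - z)
  => ( y - z ) >= 8
stmt 2: z := x - 1  -- replace 1 occurrence(s) of z with (x - 1)
  => ( y - ( x - 1 ) ) >= 8
stmt 1: y := y * 9  -- replace 1 occurrence(s) of y with (y * 9)
  => ( ( y * 9 ) - ( x - 1 ) ) >= 8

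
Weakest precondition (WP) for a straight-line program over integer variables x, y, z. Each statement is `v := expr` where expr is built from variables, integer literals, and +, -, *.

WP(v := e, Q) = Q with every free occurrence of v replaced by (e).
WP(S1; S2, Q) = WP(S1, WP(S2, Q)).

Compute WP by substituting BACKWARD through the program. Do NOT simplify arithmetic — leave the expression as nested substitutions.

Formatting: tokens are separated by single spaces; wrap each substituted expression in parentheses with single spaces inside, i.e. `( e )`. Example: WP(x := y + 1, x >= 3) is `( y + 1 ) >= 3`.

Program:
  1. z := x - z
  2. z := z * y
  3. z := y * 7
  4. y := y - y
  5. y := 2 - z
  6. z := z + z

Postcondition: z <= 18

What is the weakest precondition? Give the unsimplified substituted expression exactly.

post: z <= 18
stmt 6: z := z + z  -- replace 1 occurrence(s) of z with (z + z)
  => ( z + z ) <= 18
stmt 5: y := 2 - z  -- replace 0 occurrence(s) of y with (2 - z)
  => ( z + z ) <= 18
stmt 4: y := y - y  -- replace 0 occurrence(s) of y with (y - y)
  => ( z + z ) <= 18
stmt 3: z := y * 7  -- replace 2 occurrence(s) of z with (y * 7)
  => ( ( y * 7 ) + ( y * 7 ) ) <= 18
stmt 2: z := z * y  -- replace 0 occurrence(s) of z with (z * y)
  => ( ( y * 7 ) + ( y * 7 ) ) <= 18
stmt 1: z := x - z  -- replace 0 occurrence(s) of z with (x - z)
  => ( ( y * 7 ) + ( y * 7 ) ) <= 18

Answer: ( ( y * 7 ) + ( y * 7 ) ) <= 18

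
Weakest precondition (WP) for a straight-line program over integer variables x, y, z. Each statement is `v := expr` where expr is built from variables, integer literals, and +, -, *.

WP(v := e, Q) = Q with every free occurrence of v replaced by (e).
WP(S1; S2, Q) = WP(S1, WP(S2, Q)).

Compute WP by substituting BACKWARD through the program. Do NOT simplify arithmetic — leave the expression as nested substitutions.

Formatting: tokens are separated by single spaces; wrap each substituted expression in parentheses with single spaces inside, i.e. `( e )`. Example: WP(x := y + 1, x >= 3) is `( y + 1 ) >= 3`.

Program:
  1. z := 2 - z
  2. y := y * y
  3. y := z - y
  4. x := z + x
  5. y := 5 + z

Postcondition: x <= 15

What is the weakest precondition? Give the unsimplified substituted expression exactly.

Answer: ( ( 2 - z ) + x ) <= 15

Derivation:
post: x <= 15
stmt 5: y := 5 + z  -- replace 0 occurrence(s) of y with (5 + z)
  => x <= 15
stmt 4: x := z + x  -- replace 1 occurrence(s) of x with (z + x)
  => ( z + x ) <= 15
stmt 3: y := z - y  -- replace 0 occurrence(s) of y with (z - y)
  => ( z + x ) <= 15
stmt 2: y := y * y  -- replace 0 occurrence(s) of y with (y * y)
  => ( z + x ) <= 15
stmt 1: z := 2 - z  -- replace 1 occurrence(s) of z with (2 - z)
  => ( ( 2 - z ) + x ) <= 15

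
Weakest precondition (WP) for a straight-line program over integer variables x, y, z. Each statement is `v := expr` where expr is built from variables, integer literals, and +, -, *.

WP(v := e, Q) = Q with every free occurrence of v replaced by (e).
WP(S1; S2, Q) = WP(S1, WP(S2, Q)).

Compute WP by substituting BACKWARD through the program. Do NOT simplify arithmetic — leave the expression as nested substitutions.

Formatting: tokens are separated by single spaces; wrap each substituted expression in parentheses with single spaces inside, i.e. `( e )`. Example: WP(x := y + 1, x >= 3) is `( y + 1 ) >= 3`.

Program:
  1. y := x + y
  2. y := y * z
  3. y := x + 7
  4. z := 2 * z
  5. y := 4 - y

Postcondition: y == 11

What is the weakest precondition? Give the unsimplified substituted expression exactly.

Answer: ( 4 - ( x + 7 ) ) == 11

Derivation:
post: y == 11
stmt 5: y := 4 - y  -- replace 1 occurrence(s) of y with (4 - y)
  => ( 4 - y ) == 11
stmt 4: z := 2 * z  -- replace 0 occurrence(s) of z with (2 * z)
  => ( 4 - y ) == 11
stmt 3: y := x + 7  -- replace 1 occurrence(s) of y with (x + 7)
  => ( 4 - ( x + 7 ) ) == 11
stmt 2: y := y * z  -- replace 0 occurrence(s) of y with (y * z)
  => ( 4 - ( x + 7 ) ) == 11
stmt 1: y := x + y  -- replace 0 occurrence(s) of y with (x + y)
  => ( 4 - ( x + 7 ) ) == 11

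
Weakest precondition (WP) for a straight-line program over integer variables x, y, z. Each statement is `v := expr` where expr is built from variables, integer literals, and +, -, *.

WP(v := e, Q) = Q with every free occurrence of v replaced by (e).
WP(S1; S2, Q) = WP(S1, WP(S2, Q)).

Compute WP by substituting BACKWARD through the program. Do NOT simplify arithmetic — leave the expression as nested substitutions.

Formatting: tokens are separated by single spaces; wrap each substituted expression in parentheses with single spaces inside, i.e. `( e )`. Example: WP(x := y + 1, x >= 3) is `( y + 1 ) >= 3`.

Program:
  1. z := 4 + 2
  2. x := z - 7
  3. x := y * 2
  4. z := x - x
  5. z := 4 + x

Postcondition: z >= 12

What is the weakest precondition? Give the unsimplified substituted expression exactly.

Answer: ( 4 + ( y * 2 ) ) >= 12

Derivation:
post: z >= 12
stmt 5: z := 4 + x  -- replace 1 occurrence(s) of z with (4 + x)
  => ( 4 + x ) >= 12
stmt 4: z := x - x  -- replace 0 occurrence(s) of z with (x - x)
  => ( 4 + x ) >= 12
stmt 3: x := y * 2  -- replace 1 occurrence(s) of x with (y * 2)
  => ( 4 + ( y * 2 ) ) >= 12
stmt 2: x := z - 7  -- replace 0 occurrence(s) of x with (z - 7)
  => ( 4 + ( y * 2 ) ) >= 12
stmt 1: z := 4 + 2  -- replace 0 occurrence(s) of z with (4 + 2)
  => ( 4 + ( y * 2 ) ) >= 12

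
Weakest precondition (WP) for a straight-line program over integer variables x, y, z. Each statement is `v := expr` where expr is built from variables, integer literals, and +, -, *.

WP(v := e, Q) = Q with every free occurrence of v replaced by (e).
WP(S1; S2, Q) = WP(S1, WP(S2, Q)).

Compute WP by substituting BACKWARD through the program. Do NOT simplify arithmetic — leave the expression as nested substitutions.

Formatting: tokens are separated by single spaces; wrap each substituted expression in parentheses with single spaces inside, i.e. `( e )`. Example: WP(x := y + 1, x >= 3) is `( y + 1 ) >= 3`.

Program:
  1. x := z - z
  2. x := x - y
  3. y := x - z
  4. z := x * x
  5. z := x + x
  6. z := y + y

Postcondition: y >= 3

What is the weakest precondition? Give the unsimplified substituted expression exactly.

post: y >= 3
stmt 6: z := y + y  -- replace 0 occurrence(s) of z with (y + y)
  => y >= 3
stmt 5: z := x + x  -- replace 0 occurrence(s) of z with (x + x)
  => y >= 3
stmt 4: z := x * x  -- replace 0 occurrence(s) of z with (x * x)
  => y >= 3
stmt 3: y := x - z  -- replace 1 occurrence(s) of y with (x - z)
  => ( x - z ) >= 3
stmt 2: x := x - y  -- replace 1 occurrence(s) of x with (x - y)
  => ( ( x - y ) - z ) >= 3
stmt 1: x := z - z  -- replace 1 occurrence(s) of x with (z - z)
  => ( ( ( z - z ) - y ) - z ) >= 3

Answer: ( ( ( z - z ) - y ) - z ) >= 3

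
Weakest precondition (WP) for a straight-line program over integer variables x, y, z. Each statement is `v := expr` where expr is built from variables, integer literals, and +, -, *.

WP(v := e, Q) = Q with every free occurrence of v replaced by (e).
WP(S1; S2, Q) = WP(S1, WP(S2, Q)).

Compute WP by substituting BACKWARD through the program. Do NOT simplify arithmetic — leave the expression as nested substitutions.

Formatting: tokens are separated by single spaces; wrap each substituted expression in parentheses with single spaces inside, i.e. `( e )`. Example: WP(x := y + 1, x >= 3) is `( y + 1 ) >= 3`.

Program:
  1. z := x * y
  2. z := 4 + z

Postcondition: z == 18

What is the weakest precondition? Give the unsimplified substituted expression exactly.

post: z == 18
stmt 2: z := 4 + z  -- replace 1 occurrence(s) of z with (4 + z)
  => ( 4 + z ) == 18
stmt 1: z := x * y  -- replace 1 occurrence(s) of z with (x * y)
  => ( 4 + ( x * y ) ) == 18

Answer: ( 4 + ( x * y ) ) == 18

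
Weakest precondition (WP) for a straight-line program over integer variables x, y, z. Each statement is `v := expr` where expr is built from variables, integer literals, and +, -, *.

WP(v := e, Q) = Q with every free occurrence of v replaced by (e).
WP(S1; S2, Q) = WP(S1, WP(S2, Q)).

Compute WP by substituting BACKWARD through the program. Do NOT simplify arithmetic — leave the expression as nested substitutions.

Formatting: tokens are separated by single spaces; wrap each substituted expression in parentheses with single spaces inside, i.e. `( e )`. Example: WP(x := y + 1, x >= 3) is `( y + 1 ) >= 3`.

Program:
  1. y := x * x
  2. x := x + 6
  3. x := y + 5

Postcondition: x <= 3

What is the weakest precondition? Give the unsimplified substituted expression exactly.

post: x <= 3
stmt 3: x := y + 5  -- replace 1 occurrence(s) of x with (y + 5)
  => ( y + 5 ) <= 3
stmt 2: x := x + 6  -- replace 0 occurrence(s) of x with (x + 6)
  => ( y + 5 ) <= 3
stmt 1: y := x * x  -- replace 1 occurrence(s) of y with (x * x)
  => ( ( x * x ) + 5 ) <= 3

Answer: ( ( x * x ) + 5 ) <= 3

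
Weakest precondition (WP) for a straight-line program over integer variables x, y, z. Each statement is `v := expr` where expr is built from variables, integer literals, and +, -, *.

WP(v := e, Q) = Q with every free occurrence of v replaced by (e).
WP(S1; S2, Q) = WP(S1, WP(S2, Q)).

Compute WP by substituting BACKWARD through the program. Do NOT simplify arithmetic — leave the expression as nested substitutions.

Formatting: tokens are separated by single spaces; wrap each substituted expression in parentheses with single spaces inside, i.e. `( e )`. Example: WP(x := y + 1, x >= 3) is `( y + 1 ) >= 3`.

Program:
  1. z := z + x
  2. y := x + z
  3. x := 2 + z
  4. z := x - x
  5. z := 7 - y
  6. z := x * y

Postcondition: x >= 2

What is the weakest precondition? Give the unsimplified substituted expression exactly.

Answer: ( 2 + ( z + x ) ) >= 2

Derivation:
post: x >= 2
stmt 6: z := x * y  -- replace 0 occurrence(s) of z with (x * y)
  => x >= 2
stmt 5: z := 7 - y  -- replace 0 occurrence(s) of z with (7 - y)
  => x >= 2
stmt 4: z := x - x  -- replace 0 occurrence(s) of z with (x - x)
  => x >= 2
stmt 3: x := 2 + z  -- replace 1 occurrence(s) of x with (2 + z)
  => ( 2 + z ) >= 2
stmt 2: y := x + z  -- replace 0 occurrence(s) of y with (x + z)
  => ( 2 + z ) >= 2
stmt 1: z := z + x  -- replace 1 occurrence(s) of z with (z + x)
  => ( 2 + ( z + x ) ) >= 2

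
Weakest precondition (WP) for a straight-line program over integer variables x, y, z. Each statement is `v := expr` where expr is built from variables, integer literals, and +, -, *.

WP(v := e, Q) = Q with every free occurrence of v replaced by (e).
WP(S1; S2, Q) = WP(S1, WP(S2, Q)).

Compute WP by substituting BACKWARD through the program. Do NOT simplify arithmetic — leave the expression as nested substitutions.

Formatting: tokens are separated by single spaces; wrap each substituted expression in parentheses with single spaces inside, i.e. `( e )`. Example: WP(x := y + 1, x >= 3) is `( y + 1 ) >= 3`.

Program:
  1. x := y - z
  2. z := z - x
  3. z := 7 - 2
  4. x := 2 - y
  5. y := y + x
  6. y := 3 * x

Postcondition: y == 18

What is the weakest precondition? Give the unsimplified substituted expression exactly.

Answer: ( 3 * ( 2 - y ) ) == 18

Derivation:
post: y == 18
stmt 6: y := 3 * x  -- replace 1 occurrence(s) of y with (3 * x)
  => ( 3 * x ) == 18
stmt 5: y := y + x  -- replace 0 occurrence(s) of y with (y + x)
  => ( 3 * x ) == 18
stmt 4: x := 2 - y  -- replace 1 occurrence(s) of x with (2 - y)
  => ( 3 * ( 2 - y ) ) == 18
stmt 3: z := 7 - 2  -- replace 0 occurrence(s) of z with (7 - 2)
  => ( 3 * ( 2 - y ) ) == 18
stmt 2: z := z - x  -- replace 0 occurrence(s) of z with (z - x)
  => ( 3 * ( 2 - y ) ) == 18
stmt 1: x := y - z  -- replace 0 occurrence(s) of x with (y - z)
  => ( 3 * ( 2 - y ) ) == 18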